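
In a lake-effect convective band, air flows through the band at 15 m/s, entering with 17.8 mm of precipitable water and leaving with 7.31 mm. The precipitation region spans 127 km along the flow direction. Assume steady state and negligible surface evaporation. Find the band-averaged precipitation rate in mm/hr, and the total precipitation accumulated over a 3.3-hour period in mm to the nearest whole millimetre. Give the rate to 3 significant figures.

R ≈ 4.46 mm/hr; total ≈ 15 mm

Column moisture flux per unit crosswind length is F = V × PW.
Inflow: F_in = 15 × 17.8 = 267 mm·m/s
Outflow: F_out = 15 × 7.31 = 109.65 mm·m/s
Steady-state rate R = (F_in − F_out)/L = (267 − 109.65) / 127000 m = 1.239e-03 mm/s.
R = 1.239e-03 × 3600 = 4.46 mm/hr.
Over 3.3 h: total = 4.46 × 3.3 = 14.718 ≈ 15 mm.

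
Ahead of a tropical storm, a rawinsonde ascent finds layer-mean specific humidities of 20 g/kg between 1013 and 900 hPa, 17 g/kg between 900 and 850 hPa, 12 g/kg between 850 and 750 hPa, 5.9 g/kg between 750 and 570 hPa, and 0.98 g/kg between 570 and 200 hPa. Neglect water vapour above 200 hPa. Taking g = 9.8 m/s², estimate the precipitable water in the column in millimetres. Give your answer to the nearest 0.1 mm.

Precipitable water is the column-integrated vapour mass per unit area: PW = (1/g) Σ q̄ Δp, with q in kg/kg and Δp in Pa (1 kg/m² of water = 1 mm).
Layer 1013–900 hPa: Δp = 113 hPa = 11300 Pa, q̄ = 0.02 kg/kg → 0.02 × 11300 / 9.8 = 23.06 mm
Layer 900–850 hPa: Δp = 50 hPa = 5000 Pa, q̄ = 0.017 kg/kg → 0.017 × 5000 / 9.8 = 8.67 mm
Layer 850–750 hPa: Δp = 100 hPa = 10000 Pa, q̄ = 0.012 kg/kg → 0.012 × 10000 / 9.8 = 12.24 mm
Layer 750–570 hPa: Δp = 180 hPa = 18000 Pa, q̄ = 0.0059 kg/kg → 0.0059 × 18000 / 9.8 = 10.84 mm
Layer 570–200 hPa: Δp = 370 hPa = 37000 Pa, q̄ = 0.00098 kg/kg → 0.00098 × 37000 / 9.8 = 3.70 mm
PW = 23.06 + 8.67 + 12.24 + 10.84 + 3.70 = 58.51 ≈ 58.5 mm.

PW ≈ 58.5 mm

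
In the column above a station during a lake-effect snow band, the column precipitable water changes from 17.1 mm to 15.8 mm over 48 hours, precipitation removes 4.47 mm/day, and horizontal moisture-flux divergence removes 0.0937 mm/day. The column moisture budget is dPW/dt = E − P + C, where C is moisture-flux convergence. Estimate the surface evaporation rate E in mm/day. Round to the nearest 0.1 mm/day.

dPW/dt = (15.8 − 17.1) mm / (48/24 day) = -0.650 mm/day.
E = dPW/dt + P − C = (-0.650) + 4.47 − (-0.0937) = 3.9 mm/day.

E ≈ 3.9 mm/day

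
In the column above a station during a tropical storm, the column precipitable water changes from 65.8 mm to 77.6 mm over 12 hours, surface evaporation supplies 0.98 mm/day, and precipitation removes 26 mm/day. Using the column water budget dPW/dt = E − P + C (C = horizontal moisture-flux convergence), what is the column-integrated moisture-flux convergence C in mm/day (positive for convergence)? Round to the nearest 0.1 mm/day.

dPW/dt = (77.6 − 65.8) mm / (12/24 day) = +23.600 mm/day.
C = dPW/dt − E + P = (+23.600) − 0.98 + 26 = 48.6 mm/day.

C ≈ 48.6 mm/day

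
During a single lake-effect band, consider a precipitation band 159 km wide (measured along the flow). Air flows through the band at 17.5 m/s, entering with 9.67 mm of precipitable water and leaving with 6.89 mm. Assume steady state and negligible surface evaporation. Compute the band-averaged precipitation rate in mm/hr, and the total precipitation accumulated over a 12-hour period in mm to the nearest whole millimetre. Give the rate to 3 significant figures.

R ≈ 1.10 mm/hr; total ≈ 13 mm

Column moisture flux per unit crosswind length is F = V × PW.
Inflow: F_in = 17.5 × 9.67 = 169.225 mm·m/s
Outflow: F_out = 17.5 × 6.89 = 120.575 mm·m/s
Steady-state rate R = (F_in − F_out)/L = (169.225 − 120.575) / 159000 m = 3.060e-04 mm/s.
R = 3.060e-04 × 3600 = 1.10 mm/hr.
Over 12 h: total = 1.10 × 12 = 13.2 ≈ 13 mm.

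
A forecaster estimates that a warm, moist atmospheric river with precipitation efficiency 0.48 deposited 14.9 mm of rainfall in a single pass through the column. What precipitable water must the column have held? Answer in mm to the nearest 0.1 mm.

PW ≈ 31.0 mm

PW = rainfall / ε = 14.9 / 0.48 = 31.0 mm.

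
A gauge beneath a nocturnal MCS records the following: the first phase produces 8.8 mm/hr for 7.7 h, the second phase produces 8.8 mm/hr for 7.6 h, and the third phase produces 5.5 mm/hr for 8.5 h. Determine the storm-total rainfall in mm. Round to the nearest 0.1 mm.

Total = Σ Rᵢ Δtᵢ = 8.8 × 7.7 + 8.8 × 7.6 + 5.5 × 8.5
      = 67.76 + 66.88 + 46.75 = 181.4 mm.

total ≈ 181.4 mm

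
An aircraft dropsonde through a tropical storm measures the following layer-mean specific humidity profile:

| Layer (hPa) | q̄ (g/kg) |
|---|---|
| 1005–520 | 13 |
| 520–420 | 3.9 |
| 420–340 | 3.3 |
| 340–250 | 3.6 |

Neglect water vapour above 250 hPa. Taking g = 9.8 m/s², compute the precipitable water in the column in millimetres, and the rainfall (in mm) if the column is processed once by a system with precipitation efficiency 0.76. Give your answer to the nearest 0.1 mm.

Precipitable water is the column-integrated vapour mass per unit area: PW = (1/g) Σ q̄ Δp, with q in kg/kg and Δp in Pa (1 kg/m² of water = 1 mm).
Layer 1005–520 hPa: Δp = 485 hPa = 48500 Pa, q̄ = 0.013 kg/kg → 0.013 × 48500 / 9.8 = 64.34 mm
Layer 520–420 hPa: Δp = 100 hPa = 10000 Pa, q̄ = 0.0039 kg/kg → 0.0039 × 10000 / 9.8 = 3.98 mm
Layer 420–340 hPa: Δp = 80 hPa = 8000 Pa, q̄ = 0.0033 kg/kg → 0.0033 × 8000 / 9.8 = 2.69 mm
Layer 340–250 hPa: Δp = 90 hPa = 9000 Pa, q̄ = 0.0036 kg/kg → 0.0036 × 9000 / 9.8 = 3.31 mm
PW = 64.34 + 3.98 + 2.69 + 3.31 = 74.32 ≈ 74.3 mm.
Rainfall = ε × PW = 0.76 × 74.3 = 56.5 mm.

PW ≈ 74.3 mm; rainfall ≈ 56.5 mm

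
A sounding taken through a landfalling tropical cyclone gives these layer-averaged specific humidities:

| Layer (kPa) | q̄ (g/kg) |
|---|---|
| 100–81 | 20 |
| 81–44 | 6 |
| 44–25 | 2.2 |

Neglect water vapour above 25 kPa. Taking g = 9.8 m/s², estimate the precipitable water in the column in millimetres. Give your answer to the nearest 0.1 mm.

Precipitable water is the column-integrated vapour mass per unit area: PW = (1/g) Σ q̄ Δp, with q in kg/kg and Δp in Pa (1 kg/m² of water = 1 mm).
Layer 100–81 kPa: Δp = 190 hPa = 19000 Pa, q̄ = 0.02 kg/kg → 0.02 × 19000 / 9.8 = 38.78 mm
Layer 81–44 kPa: Δp = 370 hPa = 37000 Pa, q̄ = 0.006 kg/kg → 0.006 × 37000 / 9.8 = 22.65 mm
Layer 44–25 kPa: Δp = 190 hPa = 19000 Pa, q̄ = 0.0022 kg/kg → 0.0022 × 19000 / 9.8 = 4.27 mm
PW = 38.78 + 22.65 + 4.27 = 65.70 ≈ 65.7 mm.

PW ≈ 65.7 mm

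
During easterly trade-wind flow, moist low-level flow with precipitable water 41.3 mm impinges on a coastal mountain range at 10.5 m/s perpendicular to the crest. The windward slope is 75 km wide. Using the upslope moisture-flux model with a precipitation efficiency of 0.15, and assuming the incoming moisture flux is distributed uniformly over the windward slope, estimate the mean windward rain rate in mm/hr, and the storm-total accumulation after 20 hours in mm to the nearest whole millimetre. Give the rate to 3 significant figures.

Incoming column moisture flux per unit ridge length: F = V × PW = 10.5 × 41.3 = 433.65 mm·m/s.
Spread over the 75 km slope with efficiency ε = 0.15: R = ε·F/W = 0.15 × 433.65 / 75000 m = 8.673e-04 mm/s.
R = 8.673e-04 × 3600 = 3.12 mm/hr.
Over 20 h: total = 3.12 × 20 = 62.4 ≈ 62 mm.

R ≈ 3.12 mm/hr; total ≈ 62 mm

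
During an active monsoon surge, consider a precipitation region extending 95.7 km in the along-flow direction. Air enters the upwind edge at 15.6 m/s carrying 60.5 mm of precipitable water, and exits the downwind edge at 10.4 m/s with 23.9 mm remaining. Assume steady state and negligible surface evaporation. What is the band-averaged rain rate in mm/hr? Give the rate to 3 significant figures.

Column moisture flux per unit crosswind length is F = V × PW.
Inflow: F_in = 15.6 × 60.5 = 943.8 mm·m/s
Outflow: F_out = 10.4 × 23.9 = 248.56 mm·m/s
Steady-state rate R = (F_in − F_out)/L = (943.8 − 248.56) / 95700 m = 7.265e-03 mm/s.
R = 7.265e-03 × 3600 = 26.2 mm/hr.

R ≈ 26.2 mm/hr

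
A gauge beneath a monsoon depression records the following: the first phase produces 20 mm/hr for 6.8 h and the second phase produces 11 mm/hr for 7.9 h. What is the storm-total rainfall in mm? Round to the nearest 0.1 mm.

Total = Σ Rᵢ Δtᵢ = 20 × 6.8 + 11 × 7.9
      = 136 + 86.9 = 222.9 mm.

total ≈ 222.9 mm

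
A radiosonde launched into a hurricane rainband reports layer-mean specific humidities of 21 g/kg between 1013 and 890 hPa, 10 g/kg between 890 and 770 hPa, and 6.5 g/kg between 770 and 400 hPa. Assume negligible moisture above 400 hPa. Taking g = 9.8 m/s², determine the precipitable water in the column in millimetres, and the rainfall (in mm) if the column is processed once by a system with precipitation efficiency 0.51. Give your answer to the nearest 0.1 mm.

PW ≈ 63.1 mm; rainfall ≈ 32.2 mm

Precipitable water is the column-integrated vapour mass per unit area: PW = (1/g) Σ q̄ Δp, with q in kg/kg and Δp in Pa (1 kg/m² of water = 1 mm).
Layer 1013–890 hPa: Δp = 123 hPa = 12300 Pa, q̄ = 0.021 kg/kg → 0.021 × 12300 / 9.8 = 26.36 mm
Layer 890–770 hPa: Δp = 120 hPa = 12000 Pa, q̄ = 0.01 kg/kg → 0.01 × 12000 / 9.8 = 12.24 mm
Layer 770–400 hPa: Δp = 370 hPa = 37000 Pa, q̄ = 0.0065 kg/kg → 0.0065 × 37000 / 9.8 = 24.54 mm
PW = 26.36 + 12.24 + 24.54 = 63.14 ≈ 63.1 mm.
Rainfall = ε × PW = 0.51 × 63.1 = 32.2 mm.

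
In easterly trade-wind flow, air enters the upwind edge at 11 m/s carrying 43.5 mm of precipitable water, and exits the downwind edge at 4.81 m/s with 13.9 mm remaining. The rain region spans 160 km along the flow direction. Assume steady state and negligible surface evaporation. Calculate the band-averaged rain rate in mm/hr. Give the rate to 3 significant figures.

R ≈ 9.26 mm/hr

Column moisture flux per unit crosswind length is F = V × PW.
Inflow: F_in = 11 × 43.5 = 478.5 mm·m/s
Outflow: F_out = 4.81 × 13.9 = 66.859 mm·m/s
Steady-state rate R = (F_in − F_out)/L = (478.5 − 66.859) / 160000 m = 2.573e-03 mm/s.
R = 2.573e-03 × 3600 = 9.26 mm/hr.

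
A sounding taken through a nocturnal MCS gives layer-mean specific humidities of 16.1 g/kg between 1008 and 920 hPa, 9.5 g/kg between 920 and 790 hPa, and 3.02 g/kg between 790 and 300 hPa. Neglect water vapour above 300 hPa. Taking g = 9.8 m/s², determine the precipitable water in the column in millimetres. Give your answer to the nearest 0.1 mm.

PW ≈ 42.2 mm

Precipitable water is the column-integrated vapour mass per unit area: PW = (1/g) Σ q̄ Δp, with q in kg/kg and Δp in Pa (1 kg/m² of water = 1 mm).
Layer 1008–920 hPa: Δp = 88 hPa = 8800 Pa, q̄ = 0.0161 kg/kg → 0.0161 × 8800 / 9.8 = 14.46 mm
Layer 920–790 hPa: Δp = 130 hPa = 13000 Pa, q̄ = 0.0095 kg/kg → 0.0095 × 13000 / 9.8 = 12.60 mm
Layer 790–300 hPa: Δp = 490 hPa = 49000 Pa, q̄ = 0.00302 kg/kg → 0.00302 × 49000 / 9.8 = 15.10 mm
PW = 14.46 + 12.60 + 15.10 = 42.16 ≈ 42.2 mm.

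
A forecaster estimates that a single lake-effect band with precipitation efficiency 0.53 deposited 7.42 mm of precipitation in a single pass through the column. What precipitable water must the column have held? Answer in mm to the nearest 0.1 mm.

PW = precipitation / ε = 7.42 / 0.53 = 14.0 mm.

PW ≈ 14.0 mm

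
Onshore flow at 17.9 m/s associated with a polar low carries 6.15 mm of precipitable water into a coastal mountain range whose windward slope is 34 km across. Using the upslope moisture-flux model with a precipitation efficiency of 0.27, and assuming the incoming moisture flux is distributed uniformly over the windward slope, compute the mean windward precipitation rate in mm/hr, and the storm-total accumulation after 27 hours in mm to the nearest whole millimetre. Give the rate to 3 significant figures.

R ≈ 3.15 mm/hr; total ≈ 85 mm

Incoming column moisture flux per unit ridge length: F = V × PW = 17.9 × 6.15 = 110.085 mm·m/s.
Spread over the 34 km slope with efficiency ε = 0.27: R = ε·F/W = 0.27 × 110.085 / 34000 m = 8.742e-04 mm/s.
R = 8.742e-04 × 3600 = 3.15 mm/hr.
Over 27 h: total = 3.15 × 27 = 85.05 ≈ 85 mm.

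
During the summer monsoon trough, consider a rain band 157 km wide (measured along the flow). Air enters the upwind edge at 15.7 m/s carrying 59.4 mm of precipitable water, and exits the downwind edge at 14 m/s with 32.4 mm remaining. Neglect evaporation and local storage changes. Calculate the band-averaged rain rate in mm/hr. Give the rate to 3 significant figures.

R ≈ 11.0 mm/hr

Column moisture flux per unit crosswind length is F = V × PW.
Inflow: F_in = 15.7 × 59.4 = 932.58 mm·m/s
Outflow: F_out = 14 × 32.4 = 453.6 mm·m/s
Steady-state rate R = (F_in − F_out)/L = (932.58 − 453.6) / 157000 m = 3.051e-03 mm/s.
R = 3.051e-03 × 3600 = 11.0 mm/hr.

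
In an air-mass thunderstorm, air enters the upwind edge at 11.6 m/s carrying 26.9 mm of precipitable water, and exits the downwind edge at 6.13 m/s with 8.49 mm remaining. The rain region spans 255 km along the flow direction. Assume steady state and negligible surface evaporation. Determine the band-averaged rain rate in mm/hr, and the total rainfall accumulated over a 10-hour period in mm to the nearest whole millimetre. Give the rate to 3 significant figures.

Column moisture flux per unit crosswind length is F = V × PW.
Inflow: F_in = 11.6 × 26.9 = 312.04 mm·m/s
Outflow: F_out = 6.13 × 8.49 = 52.0437 mm·m/s
Steady-state rate R = (F_in − F_out)/L = (312.04 − 52.0437) / 255000 m = 1.020e-03 mm/s.
R = 1.020e-03 × 3600 = 3.67 mm/hr.
Over 10 h: total = 3.67 × 10 = 36.7 ≈ 37 mm.

R ≈ 3.67 mm/hr; total ≈ 37 mm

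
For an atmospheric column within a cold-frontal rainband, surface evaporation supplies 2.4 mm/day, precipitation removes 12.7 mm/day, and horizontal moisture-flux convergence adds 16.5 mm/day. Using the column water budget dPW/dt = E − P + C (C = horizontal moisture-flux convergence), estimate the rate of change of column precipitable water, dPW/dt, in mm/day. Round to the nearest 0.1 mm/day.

dPW/dt ≈ 6.2 mm/day

dPW/dt = E − P + C = 2.4 − 12.7 + (16.5) = 6.2 mm/day.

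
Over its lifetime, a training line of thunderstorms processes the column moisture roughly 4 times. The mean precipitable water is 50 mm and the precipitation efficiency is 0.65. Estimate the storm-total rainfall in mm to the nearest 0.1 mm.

Each cycle deposits ε × PW = 0.65 × 50 = 32.5 mm.
Over 4 cycles: 4 × 32.5 = 130.0 mm.

rainfall ≈ 130.0 mm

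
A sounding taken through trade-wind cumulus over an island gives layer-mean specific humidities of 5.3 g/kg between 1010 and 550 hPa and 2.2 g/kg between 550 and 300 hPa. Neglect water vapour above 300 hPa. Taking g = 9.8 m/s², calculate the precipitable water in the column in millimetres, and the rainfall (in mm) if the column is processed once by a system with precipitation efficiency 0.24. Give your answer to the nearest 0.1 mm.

PW ≈ 30.5 mm; rainfall ≈ 7.3 mm

Precipitable water is the column-integrated vapour mass per unit area: PW = (1/g) Σ q̄ Δp, with q in kg/kg and Δp in Pa (1 kg/m² of water = 1 mm).
Layer 1010–550 hPa: Δp = 460 hPa = 46000 Pa, q̄ = 0.0053 kg/kg → 0.0053 × 46000 / 9.8 = 24.88 mm
Layer 550–300 hPa: Δp = 250 hPa = 25000 Pa, q̄ = 0.0022 kg/kg → 0.0022 × 25000 / 9.8 = 5.61 mm
PW = 24.88 + 5.61 = 30.49 ≈ 30.5 mm.
Rainfall = ε × PW = 0.24 × 30.5 = 7.3 mm.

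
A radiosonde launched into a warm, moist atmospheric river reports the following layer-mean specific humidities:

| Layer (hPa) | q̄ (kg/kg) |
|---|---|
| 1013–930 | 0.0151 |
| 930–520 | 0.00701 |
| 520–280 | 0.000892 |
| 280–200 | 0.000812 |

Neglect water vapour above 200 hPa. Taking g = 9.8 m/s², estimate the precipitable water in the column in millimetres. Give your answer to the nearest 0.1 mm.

Precipitable water is the column-integrated vapour mass per unit area: PW = (1/g) Σ q̄ Δp, with q in kg/kg and Δp in Pa (1 kg/m² of water = 1 mm).
Layer 1013–930 hPa: Δp = 83 hPa = 8300 Pa, q̄ = 0.0151 kg/kg → 0.0151 × 8300 / 9.8 = 12.79 mm
Layer 930–520 hPa: Δp = 410 hPa = 41000 Pa, q̄ = 0.00701 kg/kg → 0.00701 × 41000 / 9.8 = 29.33 mm
Layer 520–280 hPa: Δp = 240 hPa = 24000 Pa, q̄ = 0.000892 kg/kg → 0.000892 × 24000 / 9.8 = 2.18 mm
Layer 280–200 hPa: Δp = 80 hPa = 8000 Pa, q̄ = 0.000812 kg/kg → 0.000812 × 8000 / 9.8 = 0.66 mm
PW = 12.79 + 29.33 + 2.18 + 0.66 = 44.96 ≈ 45.0 mm.

PW ≈ 45.0 mm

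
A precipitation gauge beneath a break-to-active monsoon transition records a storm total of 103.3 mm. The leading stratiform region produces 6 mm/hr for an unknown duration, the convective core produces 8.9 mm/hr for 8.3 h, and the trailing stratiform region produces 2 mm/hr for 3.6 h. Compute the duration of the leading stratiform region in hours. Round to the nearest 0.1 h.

Known phases: 8.9 × 8.3 + 2 × 3.6 = 73.87 + 7.2 = 81.07 mm.
Remaining depth = 103.3 − 81.07 = 22.23 mm.
Duration = 22.23 / 6 = 3.7 h.

duration ≈ 3.7 h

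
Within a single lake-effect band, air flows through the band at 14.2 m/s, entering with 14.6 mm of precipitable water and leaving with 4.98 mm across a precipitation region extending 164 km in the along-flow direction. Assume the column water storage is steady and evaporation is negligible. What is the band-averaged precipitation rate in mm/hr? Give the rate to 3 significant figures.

Column moisture flux per unit crosswind length is F = V × PW.
Inflow: F_in = 14.2 × 14.6 = 207.32 mm·m/s
Outflow: F_out = 14.2 × 4.98 = 70.716 mm·m/s
Steady-state rate R = (F_in − F_out)/L = (207.32 − 70.716) / 164000 m = 8.330e-04 mm/s.
R = 8.330e-04 × 3600 = 3.00 mm/hr.

R ≈ 3.00 mm/hr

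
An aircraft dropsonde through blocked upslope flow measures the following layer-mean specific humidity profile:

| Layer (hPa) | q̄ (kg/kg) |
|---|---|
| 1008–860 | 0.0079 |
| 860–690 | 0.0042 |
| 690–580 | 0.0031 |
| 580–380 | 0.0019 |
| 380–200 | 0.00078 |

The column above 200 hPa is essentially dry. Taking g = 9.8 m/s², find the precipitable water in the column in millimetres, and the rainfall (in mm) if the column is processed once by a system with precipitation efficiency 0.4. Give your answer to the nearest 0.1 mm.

PW ≈ 28.0 mm; rainfall ≈ 11.2 mm

Precipitable water is the column-integrated vapour mass per unit area: PW = (1/g) Σ q̄ Δp, with q in kg/kg and Δp in Pa (1 kg/m² of water = 1 mm).
Layer 1008–860 hPa: Δp = 148 hPa = 14800 Pa, q̄ = 0.0079 kg/kg → 0.0079 × 14800 / 9.8 = 11.93 mm
Layer 860–690 hPa: Δp = 170 hPa = 17000 Pa, q̄ = 0.0042 kg/kg → 0.0042 × 17000 / 9.8 = 7.29 mm
Layer 690–580 hPa: Δp = 110 hPa = 11000 Pa, q̄ = 0.0031 kg/kg → 0.0031 × 11000 / 9.8 = 3.48 mm
Layer 580–380 hPa: Δp = 200 hPa = 20000 Pa, q̄ = 0.0019 kg/kg → 0.0019 × 20000 / 9.8 = 3.88 mm
Layer 380–200 hPa: Δp = 180 hPa = 18000 Pa, q̄ = 0.00078 kg/kg → 0.00078 × 18000 / 9.8 = 1.43 mm
PW = 11.93 + 7.29 + 3.48 + 3.88 + 1.43 = 28.01 ≈ 28.0 mm.
Rainfall = ε × PW = 0.4 × 28.0 = 11.2 mm.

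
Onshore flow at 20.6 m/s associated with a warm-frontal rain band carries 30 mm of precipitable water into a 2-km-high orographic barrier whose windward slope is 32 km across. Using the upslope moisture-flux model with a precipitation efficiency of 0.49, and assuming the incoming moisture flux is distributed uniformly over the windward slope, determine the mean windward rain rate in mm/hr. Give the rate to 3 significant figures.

R ≈ 34.1 mm/hr

Incoming column moisture flux per unit ridge length: F = V × PW = 20.6 × 30 = 618 mm·m/s.
Spread over the 32 km slope with efficiency ε = 0.49: R = ε·F/W = 0.49 × 618 / 32000 m = 9.463e-03 mm/s.
R = 9.463e-03 × 3600 = 34.1 mm/hr.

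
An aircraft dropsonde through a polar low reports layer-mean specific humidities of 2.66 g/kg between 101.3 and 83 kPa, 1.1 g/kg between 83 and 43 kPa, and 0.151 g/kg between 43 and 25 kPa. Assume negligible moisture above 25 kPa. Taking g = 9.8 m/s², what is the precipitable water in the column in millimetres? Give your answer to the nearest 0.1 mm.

Precipitable water is the column-integrated vapour mass per unit area: PW = (1/g) Σ q̄ Δp, with q in kg/kg and Δp in Pa (1 kg/m² of water = 1 mm).
Layer 101.3–83 kPa: Δp = 183 hPa = 18300 Pa, q̄ = 0.00266 kg/kg → 0.00266 × 18300 / 9.8 = 4.97 mm
Layer 83–43 kPa: Δp = 400 hPa = 40000 Pa, q̄ = 0.0011 kg/kg → 0.0011 × 40000 / 9.8 = 4.49 mm
Layer 43–25 kPa: Δp = 180 hPa = 18000 Pa, q̄ = 0.000151 kg/kg → 0.000151 × 18000 / 9.8 = 0.28 mm
PW = 4.97 + 4.49 + 0.28 = 9.74 ≈ 9.7 mm.

PW ≈ 9.7 mm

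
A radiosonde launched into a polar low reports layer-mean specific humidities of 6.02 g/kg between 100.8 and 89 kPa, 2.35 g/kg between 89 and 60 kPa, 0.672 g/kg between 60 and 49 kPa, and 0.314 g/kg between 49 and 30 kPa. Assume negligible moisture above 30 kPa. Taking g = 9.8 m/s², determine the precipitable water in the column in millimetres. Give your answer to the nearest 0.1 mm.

PW ≈ 15.6 mm

Precipitable water is the column-integrated vapour mass per unit area: PW = (1/g) Σ q̄ Δp, with q in kg/kg and Δp in Pa (1 kg/m² of water = 1 mm).
Layer 100.8–89 kPa: Δp = 118 hPa = 11800 Pa, q̄ = 0.00602 kg/kg → 0.00602 × 11800 / 9.8 = 7.25 mm
Layer 89–60 kPa: Δp = 290 hPa = 29000 Pa, q̄ = 0.00235 kg/kg → 0.00235 × 29000 / 9.8 = 6.95 mm
Layer 60–49 kPa: Δp = 110 hPa = 11000 Pa, q̄ = 0.000672 kg/kg → 0.000672 × 11000 / 9.8 = 0.75 mm
Layer 49–30 kPa: Δp = 190 hPa = 19000 Pa, q̄ = 0.000314 kg/kg → 0.000314 × 19000 / 9.8 = 0.61 mm
PW = 7.25 + 6.95 + 0.75 + 0.61 = 15.56 ≈ 15.6 mm.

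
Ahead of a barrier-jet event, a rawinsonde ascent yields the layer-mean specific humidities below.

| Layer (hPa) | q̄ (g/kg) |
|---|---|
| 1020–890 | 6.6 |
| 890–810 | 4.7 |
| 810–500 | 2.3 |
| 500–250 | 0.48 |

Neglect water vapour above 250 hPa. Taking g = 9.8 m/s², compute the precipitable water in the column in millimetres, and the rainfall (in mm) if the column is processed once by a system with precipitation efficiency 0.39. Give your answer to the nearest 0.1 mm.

Precipitable water is the column-integrated vapour mass per unit area: PW = (1/g) Σ q̄ Δp, with q in kg/kg and Δp in Pa (1 kg/m² of water = 1 mm).
Layer 1020–890 hPa: Δp = 130 hPa = 13000 Pa, q̄ = 0.0066 kg/kg → 0.0066 × 13000 / 9.8 = 8.76 mm
Layer 890–810 hPa: Δp = 80 hPa = 8000 Pa, q̄ = 0.0047 kg/kg → 0.0047 × 8000 / 9.8 = 3.84 mm
Layer 810–500 hPa: Δp = 310 hPa = 31000 Pa, q̄ = 0.0023 kg/kg → 0.0023 × 31000 / 9.8 = 7.28 mm
Layer 500–250 hPa: Δp = 250 hPa = 25000 Pa, q̄ = 0.00048 kg/kg → 0.00048 × 25000 / 9.8 = 1.22 mm
PW = 8.76 + 3.84 + 7.28 + 1.22 = 21.10 ≈ 21.1 mm.
Rainfall = ε × PW = 0.39 × 21.1 = 8.2 mm.

PW ≈ 21.1 mm; rainfall ≈ 8.2 mm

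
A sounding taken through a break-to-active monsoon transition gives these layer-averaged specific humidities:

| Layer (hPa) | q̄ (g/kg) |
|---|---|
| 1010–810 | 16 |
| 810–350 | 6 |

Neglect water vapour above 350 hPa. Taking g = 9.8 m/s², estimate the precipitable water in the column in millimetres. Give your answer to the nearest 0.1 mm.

PW ≈ 60.8 mm

Precipitable water is the column-integrated vapour mass per unit area: PW = (1/g) Σ q̄ Δp, with q in kg/kg and Δp in Pa (1 kg/m² of water = 1 mm).
Layer 1010–810 hPa: Δp = 200 hPa = 20000 Pa, q̄ = 0.016 kg/kg → 0.016 × 20000 / 9.8 = 32.65 mm
Layer 810–350 hPa: Δp = 460 hPa = 46000 Pa, q̄ = 0.006 kg/kg → 0.006 × 46000 / 9.8 = 28.16 mm
PW = 32.65 + 28.16 = 60.81 ≈ 60.8 mm.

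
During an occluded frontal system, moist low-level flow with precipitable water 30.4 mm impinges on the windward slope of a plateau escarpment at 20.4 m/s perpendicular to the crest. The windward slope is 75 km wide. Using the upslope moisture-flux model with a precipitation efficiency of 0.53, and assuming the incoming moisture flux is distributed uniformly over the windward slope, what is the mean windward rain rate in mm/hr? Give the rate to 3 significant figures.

R ≈ 15.8 mm/hr

Incoming column moisture flux per unit ridge length: F = V × PW = 20.4 × 30.4 = 620.16 mm·m/s.
Spread over the 75 km slope with efficiency ε = 0.53: R = ε·F/W = 0.53 × 620.16 / 75000 m = 4.382e-03 mm/s.
R = 4.382e-03 × 3600 = 15.8 mm/hr.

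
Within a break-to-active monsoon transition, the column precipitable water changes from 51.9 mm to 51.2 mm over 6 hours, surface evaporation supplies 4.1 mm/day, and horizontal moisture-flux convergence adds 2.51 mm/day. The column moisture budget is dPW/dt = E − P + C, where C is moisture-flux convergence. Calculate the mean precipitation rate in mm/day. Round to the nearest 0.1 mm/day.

dPW/dt = (51.2 − 51.9) mm / (6/24 day) = -2.800 mm/day.
P = E + C − dPW/dt = 4.1 + (2.51) − (-2.800) = 9.4 mm/day.

P ≈ 9.4 mm/day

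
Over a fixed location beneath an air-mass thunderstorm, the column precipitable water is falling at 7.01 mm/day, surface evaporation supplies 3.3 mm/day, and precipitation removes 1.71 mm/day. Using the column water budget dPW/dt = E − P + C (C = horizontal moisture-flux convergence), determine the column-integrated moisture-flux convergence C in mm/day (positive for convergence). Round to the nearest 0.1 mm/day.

C ≈ -8.6 mm/day

dPW/dt = -7.01 mm/day.
C = dPW/dt − E + P = (-7.01) − 3.3 + 1.71 = -8.6 mm/day.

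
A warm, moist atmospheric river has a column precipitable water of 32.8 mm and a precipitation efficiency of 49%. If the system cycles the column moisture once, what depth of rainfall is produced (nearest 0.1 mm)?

rainfall ≈ 16.1 mm

Rainfall = ε × PW = 0.49 × 32.8 = 16.1 mm.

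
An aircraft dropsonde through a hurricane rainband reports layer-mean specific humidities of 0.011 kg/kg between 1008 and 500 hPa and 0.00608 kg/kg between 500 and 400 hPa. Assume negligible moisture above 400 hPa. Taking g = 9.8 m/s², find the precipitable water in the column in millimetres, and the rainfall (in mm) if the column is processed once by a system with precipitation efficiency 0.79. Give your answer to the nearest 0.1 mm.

Precipitable water is the column-integrated vapour mass per unit area: PW = (1/g) Σ q̄ Δp, with q in kg/kg and Δp in Pa (1 kg/m² of water = 1 mm).
Layer 1008–500 hPa: Δp = 508 hPa = 50800 Pa, q̄ = 0.011 kg/kg → 0.011 × 50800 / 9.8 = 57.02 mm
Layer 500–400 hPa: Δp = 100 hPa = 10000 Pa, q̄ = 0.00608 kg/kg → 0.00608 × 10000 / 9.8 = 6.20 mm
PW = 57.02 + 6.20 = 63.22 ≈ 63.2 mm.
Rainfall = ε × PW = 0.79 × 63.2 = 49.9 mm.

PW ≈ 63.2 mm; rainfall ≈ 49.9 mm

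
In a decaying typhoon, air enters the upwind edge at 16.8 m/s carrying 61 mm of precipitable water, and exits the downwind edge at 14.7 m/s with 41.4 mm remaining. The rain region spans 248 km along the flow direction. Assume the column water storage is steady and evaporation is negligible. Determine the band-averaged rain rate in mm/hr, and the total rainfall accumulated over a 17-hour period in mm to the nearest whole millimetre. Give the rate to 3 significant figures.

R ≈ 6.04 mm/hr; total ≈ 103 mm

Column moisture flux per unit crosswind length is F = V × PW.
Inflow: F_in = 16.8 × 61 = 1024.8 mm·m/s
Outflow: F_out = 14.7 × 41.4 = 608.58 mm·m/s
Steady-state rate R = (F_in − F_out)/L = (1024.8 − 608.58) / 248000 m = 1.678e-03 mm/s.
R = 1.678e-03 × 3600 = 6.04 mm/hr.
Over 17 h: total = 6.04 × 17 = 102.68 ≈ 103 mm.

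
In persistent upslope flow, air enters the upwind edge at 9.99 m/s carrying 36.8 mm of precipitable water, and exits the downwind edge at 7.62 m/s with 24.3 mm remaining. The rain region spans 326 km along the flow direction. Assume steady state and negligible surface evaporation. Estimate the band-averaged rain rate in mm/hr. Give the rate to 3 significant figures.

R ≈ 2.01 mm/hr

Column moisture flux per unit crosswind length is F = V × PW.
Inflow: F_in = 9.99 × 36.8 = 367.632 mm·m/s
Outflow: F_out = 7.62 × 24.3 = 185.166 mm·m/s
Steady-state rate R = (F_in − F_out)/L = (367.632 − 185.166) / 326000 m = 5.597e-04 mm/s.
R = 5.597e-04 × 3600 = 2.01 mm/hr.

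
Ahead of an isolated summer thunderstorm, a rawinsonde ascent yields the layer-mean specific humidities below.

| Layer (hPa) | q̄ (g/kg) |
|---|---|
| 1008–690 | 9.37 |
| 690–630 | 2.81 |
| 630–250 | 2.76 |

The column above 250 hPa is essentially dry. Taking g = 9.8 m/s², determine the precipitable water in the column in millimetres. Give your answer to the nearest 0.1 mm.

PW ≈ 42.8 mm

Precipitable water is the column-integrated vapour mass per unit area: PW = (1/g) Σ q̄ Δp, with q in kg/kg and Δp in Pa (1 kg/m² of water = 1 mm).
Layer 1008–690 hPa: Δp = 318 hPa = 31800 Pa, q̄ = 0.00937 kg/kg → 0.00937 × 31800 / 9.8 = 30.40 mm
Layer 690–630 hPa: Δp = 60 hPa = 6000 Pa, q̄ = 0.00281 kg/kg → 0.00281 × 6000 / 9.8 = 1.72 mm
Layer 630–250 hPa: Δp = 380 hPa = 38000 Pa, q̄ = 0.00276 kg/kg → 0.00276 × 38000 / 9.8 = 10.70 mm
PW = 30.40 + 1.72 + 10.70 = 42.82 ≈ 42.8 mm.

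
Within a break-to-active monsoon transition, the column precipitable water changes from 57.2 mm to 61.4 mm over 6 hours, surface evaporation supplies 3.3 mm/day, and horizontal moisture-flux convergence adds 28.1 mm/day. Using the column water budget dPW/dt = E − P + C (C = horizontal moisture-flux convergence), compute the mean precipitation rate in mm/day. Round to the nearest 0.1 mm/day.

dPW/dt = (61.4 − 57.2) mm / (6/24 day) = +16.800 mm/day.
P = E + C − dPW/dt = 3.3 + (28.1) − (+16.800) = 14.6 mm/day.

P ≈ 14.6 mm/day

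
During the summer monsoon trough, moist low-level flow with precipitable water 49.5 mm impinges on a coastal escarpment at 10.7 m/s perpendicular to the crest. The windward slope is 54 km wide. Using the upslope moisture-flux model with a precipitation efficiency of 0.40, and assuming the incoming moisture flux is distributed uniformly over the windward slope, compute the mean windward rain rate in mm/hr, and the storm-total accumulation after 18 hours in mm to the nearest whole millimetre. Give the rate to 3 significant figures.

R ≈ 14.1 mm/hr; total ≈ 254 mm

Incoming column moisture flux per unit ridge length: F = V × PW = 10.7 × 49.5 = 529.65 mm·m/s.
Spread over the 54 km slope with efficiency ε = 0.40: R = ε·F/W = 0.40 × 529.65 / 54000 m = 3.923e-03 mm/s.
R = 3.923e-03 × 3600 = 14.1 mm/hr.
Over 18 h: total = 14.1 × 18 = 253.8 ≈ 254 mm.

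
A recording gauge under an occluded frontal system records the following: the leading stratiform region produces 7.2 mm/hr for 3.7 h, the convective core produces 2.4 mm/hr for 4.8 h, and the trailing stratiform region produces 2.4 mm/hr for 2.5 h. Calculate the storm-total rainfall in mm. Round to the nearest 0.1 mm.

total ≈ 44.2 mm

Total = Σ Rᵢ Δtᵢ = 7.2 × 3.7 + 2.4 × 4.8 + 2.4 × 2.5
      = 26.64 + 11.52 + 6 = 44.2 mm.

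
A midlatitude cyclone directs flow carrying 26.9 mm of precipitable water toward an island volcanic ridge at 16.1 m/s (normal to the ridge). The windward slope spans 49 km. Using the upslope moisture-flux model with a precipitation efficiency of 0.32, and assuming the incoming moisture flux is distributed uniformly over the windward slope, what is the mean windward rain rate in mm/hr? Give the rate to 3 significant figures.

R ≈ 10.2 mm/hr

Incoming column moisture flux per unit ridge length: F = V × PW = 16.1 × 26.9 = 433.09 mm·m/s.
Spread over the 49 km slope with efficiency ε = 0.32: R = ε·F/W = 0.32 × 433.09 / 49000 m = 2.828e-03 mm/s.
R = 2.828e-03 × 3600 = 10.2 mm/hr.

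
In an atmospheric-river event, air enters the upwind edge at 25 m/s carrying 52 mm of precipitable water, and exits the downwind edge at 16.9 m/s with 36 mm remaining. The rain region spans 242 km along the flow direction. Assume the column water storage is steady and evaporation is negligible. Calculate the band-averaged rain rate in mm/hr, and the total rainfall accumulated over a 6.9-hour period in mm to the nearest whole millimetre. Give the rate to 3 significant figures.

R ≈ 10.3 mm/hr; total ≈ 71 mm

Column moisture flux per unit crosswind length is F = V × PW.
Inflow: F_in = 25 × 52 = 1300 mm·m/s
Outflow: F_out = 16.9 × 36 = 608.4 mm·m/s
Steady-state rate R = (F_in − F_out)/L = (1300 − 608.4) / 242000 m = 2.858e-03 mm/s.
R = 2.858e-03 × 3600 = 10.3 mm/hr.
Over 6.9 h: total = 10.3 × 6.9 = 71.07 ≈ 71 mm.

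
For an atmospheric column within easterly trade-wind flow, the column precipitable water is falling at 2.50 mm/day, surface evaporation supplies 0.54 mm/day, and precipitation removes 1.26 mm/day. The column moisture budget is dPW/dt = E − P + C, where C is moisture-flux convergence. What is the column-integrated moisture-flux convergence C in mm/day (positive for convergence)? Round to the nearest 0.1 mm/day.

C ≈ -1.8 mm/day

dPW/dt = -2.50 mm/day.
C = dPW/dt − E + P = (-2.50) − 0.54 + 1.26 = -1.8 mm/day.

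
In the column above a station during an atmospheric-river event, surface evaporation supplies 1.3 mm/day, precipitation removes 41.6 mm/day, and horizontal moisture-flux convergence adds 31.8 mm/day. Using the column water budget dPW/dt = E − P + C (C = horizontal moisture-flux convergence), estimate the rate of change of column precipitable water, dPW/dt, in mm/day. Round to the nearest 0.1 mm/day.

dPW/dt ≈ -8.5 mm/day

dPW/dt = E − P + C = 1.3 − 41.6 + (31.8) = -8.5 mm/day.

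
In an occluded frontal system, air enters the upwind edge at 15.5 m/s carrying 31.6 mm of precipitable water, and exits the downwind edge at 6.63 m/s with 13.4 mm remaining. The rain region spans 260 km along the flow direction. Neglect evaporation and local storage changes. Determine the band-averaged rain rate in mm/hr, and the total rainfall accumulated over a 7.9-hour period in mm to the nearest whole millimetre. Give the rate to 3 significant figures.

Column moisture flux per unit crosswind length is F = V × PW.
Inflow: F_in = 15.5 × 31.6 = 489.8 mm·m/s
Outflow: F_out = 6.63 × 13.4 = 88.842 mm·m/s
Steady-state rate R = (F_in − F_out)/L = (489.8 − 88.842) / 260000 m = 1.542e-03 mm/s.
R = 1.542e-03 × 3600 = 5.55 mm/hr.
Over 7.9 h: total = 5.55 × 7.9 = 43.845 ≈ 44 mm.

R ≈ 5.55 mm/hr; total ≈ 44 mm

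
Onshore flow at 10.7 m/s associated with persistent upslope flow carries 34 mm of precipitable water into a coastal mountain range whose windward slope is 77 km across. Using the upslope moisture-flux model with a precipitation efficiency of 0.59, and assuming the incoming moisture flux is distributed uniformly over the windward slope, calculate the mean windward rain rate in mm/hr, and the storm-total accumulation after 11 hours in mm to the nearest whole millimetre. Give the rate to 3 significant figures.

R ≈ 10.0 mm/hr; total ≈ 110 mm

Incoming column moisture flux per unit ridge length: F = V × PW = 10.7 × 34 = 363.8 mm·m/s.
Spread over the 77 km slope with efficiency ε = 0.59: R = ε·F/W = 0.59 × 363.8 / 77000 m = 2.788e-03 mm/s.
R = 2.788e-03 × 3600 = 10.0 mm/hr.
Over 11 h: total = 10.0 × 11 = 110 mm.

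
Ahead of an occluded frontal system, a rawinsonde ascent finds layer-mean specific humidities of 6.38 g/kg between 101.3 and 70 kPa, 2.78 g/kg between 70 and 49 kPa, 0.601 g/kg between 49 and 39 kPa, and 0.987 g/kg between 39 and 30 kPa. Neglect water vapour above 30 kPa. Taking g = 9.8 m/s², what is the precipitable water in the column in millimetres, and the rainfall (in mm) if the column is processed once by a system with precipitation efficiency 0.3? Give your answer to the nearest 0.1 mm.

PW ≈ 27.9 mm; rainfall ≈ 8.4 mm

Precipitable water is the column-integrated vapour mass per unit area: PW = (1/g) Σ q̄ Δp, with q in kg/kg and Δp in Pa (1 kg/m² of water = 1 mm).
Layer 101.3–70 kPa: Δp = 313 hPa = 31300 Pa, q̄ = 0.00638 kg/kg → 0.00638 × 31300 / 9.8 = 20.38 mm
Layer 70–49 kPa: Δp = 210 hPa = 21000 Pa, q̄ = 0.00278 kg/kg → 0.00278 × 21000 / 9.8 = 5.96 mm
Layer 49–39 kPa: Δp = 100 hPa = 10000 Pa, q̄ = 0.000601 kg/kg → 0.000601 × 10000 / 9.8 = 0.61 mm
Layer 39–30 kPa: Δp = 90 hPa = 9000 Pa, q̄ = 0.000987 kg/kg → 0.000987 × 9000 / 9.8 = 0.91 mm
PW = 20.38 + 5.96 + 0.61 + 0.91 = 27.86 ≈ 27.9 mm.
Rainfall = ε × PW = 0.3 × 27.9 = 8.4 mm.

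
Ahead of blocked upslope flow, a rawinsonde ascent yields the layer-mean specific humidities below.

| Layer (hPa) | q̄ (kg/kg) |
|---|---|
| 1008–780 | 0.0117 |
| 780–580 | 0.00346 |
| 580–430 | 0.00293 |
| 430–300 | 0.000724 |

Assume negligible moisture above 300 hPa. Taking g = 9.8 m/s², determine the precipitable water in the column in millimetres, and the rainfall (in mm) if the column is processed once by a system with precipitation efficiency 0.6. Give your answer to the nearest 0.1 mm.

Precipitable water is the column-integrated vapour mass per unit area: PW = (1/g) Σ q̄ Δp, with q in kg/kg and Δp in Pa (1 kg/m² of water = 1 mm).
Layer 1008–780 hPa: Δp = 228 hPa = 22800 Pa, q̄ = 0.0117 kg/kg → 0.0117 × 22800 / 9.8 = 27.22 mm
Layer 780–580 hPa: Δp = 200 hPa = 20000 Pa, q̄ = 0.00346 kg/kg → 0.00346 × 20000 / 9.8 = 7.06 mm
Layer 580–430 hPa: Δp = 150 hPa = 15000 Pa, q̄ = 0.00293 kg/kg → 0.00293 × 15000 / 9.8 = 4.48 mm
Layer 430–300 hPa: Δp = 130 hPa = 13000 Pa, q̄ = 0.000724 kg/kg → 0.000724 × 13000 / 9.8 = 0.96 mm
PW = 27.22 + 7.06 + 4.48 + 0.96 = 39.72 ≈ 39.7 mm.
Rainfall = ε × PW = 0.6 × 39.7 = 23.8 mm.

PW ≈ 39.7 mm; rainfall ≈ 23.8 mm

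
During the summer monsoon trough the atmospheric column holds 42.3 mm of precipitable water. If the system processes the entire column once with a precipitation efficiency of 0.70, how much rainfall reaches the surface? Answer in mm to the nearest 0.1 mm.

rainfall ≈ 29.6 mm

Rainfall = ε × PW = 0.70 × 42.3 = 29.6 mm.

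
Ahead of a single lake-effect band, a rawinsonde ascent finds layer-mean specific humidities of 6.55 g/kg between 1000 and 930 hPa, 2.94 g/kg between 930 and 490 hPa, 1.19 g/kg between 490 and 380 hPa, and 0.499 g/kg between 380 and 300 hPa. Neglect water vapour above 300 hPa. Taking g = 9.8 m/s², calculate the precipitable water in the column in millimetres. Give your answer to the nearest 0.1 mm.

Precipitable water is the column-integrated vapour mass per unit area: PW = (1/g) Σ q̄ Δp, with q in kg/kg and Δp in Pa (1 kg/m² of water = 1 mm).
Layer 1000–930 hPa: Δp = 70 hPa = 7000 Pa, q̄ = 0.00655 kg/kg → 0.00655 × 7000 / 9.8 = 4.68 mm
Layer 930–490 hPa: Δp = 440 hPa = 44000 Pa, q̄ = 0.00294 kg/kg → 0.00294 × 44000 / 9.8 = 13.20 mm
Layer 490–380 hPa: Δp = 110 hPa = 11000 Pa, q̄ = 0.00119 kg/kg → 0.00119 × 11000 / 9.8 = 1.34 mm
Layer 380–300 hPa: Δp = 80 hPa = 8000 Pa, q̄ = 0.000499 kg/kg → 0.000499 × 8000 / 9.8 = 0.41 mm
PW = 4.68 + 13.20 + 1.34 + 0.41 = 19.63 ≈ 19.6 mm.

PW ≈ 19.6 mm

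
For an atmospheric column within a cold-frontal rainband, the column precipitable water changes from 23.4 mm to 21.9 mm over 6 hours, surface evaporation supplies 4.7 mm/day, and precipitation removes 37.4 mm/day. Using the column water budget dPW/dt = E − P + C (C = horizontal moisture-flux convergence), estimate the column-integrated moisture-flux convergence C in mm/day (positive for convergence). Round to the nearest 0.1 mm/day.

C ≈ 26.7 mm/day

dPW/dt = (21.9 − 23.4) mm / (6/24 day) = -6.000 mm/day.
C = dPW/dt − E + P = (-6.000) − 4.7 + 37.4 = 26.7 mm/day.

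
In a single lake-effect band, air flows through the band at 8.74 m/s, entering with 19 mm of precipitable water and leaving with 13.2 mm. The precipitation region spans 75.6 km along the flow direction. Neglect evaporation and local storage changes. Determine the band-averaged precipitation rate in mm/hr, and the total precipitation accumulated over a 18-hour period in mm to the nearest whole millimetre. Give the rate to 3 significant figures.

R ≈ 2.41 mm/hr; total ≈ 43 mm

Column moisture flux per unit crosswind length is F = V × PW.
Inflow: F_in = 8.74 × 19 = 166.06 mm·m/s
Outflow: F_out = 8.74 × 13.2 = 115.368 mm·m/s
Steady-state rate R = (F_in − F_out)/L = (166.06 − 115.368) / 75600 m = 6.705e-04 mm/s.
R = 6.705e-04 × 3600 = 2.41 mm/hr.
Over 18 h: total = 2.41 × 18 = 43.38 ≈ 43 mm.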